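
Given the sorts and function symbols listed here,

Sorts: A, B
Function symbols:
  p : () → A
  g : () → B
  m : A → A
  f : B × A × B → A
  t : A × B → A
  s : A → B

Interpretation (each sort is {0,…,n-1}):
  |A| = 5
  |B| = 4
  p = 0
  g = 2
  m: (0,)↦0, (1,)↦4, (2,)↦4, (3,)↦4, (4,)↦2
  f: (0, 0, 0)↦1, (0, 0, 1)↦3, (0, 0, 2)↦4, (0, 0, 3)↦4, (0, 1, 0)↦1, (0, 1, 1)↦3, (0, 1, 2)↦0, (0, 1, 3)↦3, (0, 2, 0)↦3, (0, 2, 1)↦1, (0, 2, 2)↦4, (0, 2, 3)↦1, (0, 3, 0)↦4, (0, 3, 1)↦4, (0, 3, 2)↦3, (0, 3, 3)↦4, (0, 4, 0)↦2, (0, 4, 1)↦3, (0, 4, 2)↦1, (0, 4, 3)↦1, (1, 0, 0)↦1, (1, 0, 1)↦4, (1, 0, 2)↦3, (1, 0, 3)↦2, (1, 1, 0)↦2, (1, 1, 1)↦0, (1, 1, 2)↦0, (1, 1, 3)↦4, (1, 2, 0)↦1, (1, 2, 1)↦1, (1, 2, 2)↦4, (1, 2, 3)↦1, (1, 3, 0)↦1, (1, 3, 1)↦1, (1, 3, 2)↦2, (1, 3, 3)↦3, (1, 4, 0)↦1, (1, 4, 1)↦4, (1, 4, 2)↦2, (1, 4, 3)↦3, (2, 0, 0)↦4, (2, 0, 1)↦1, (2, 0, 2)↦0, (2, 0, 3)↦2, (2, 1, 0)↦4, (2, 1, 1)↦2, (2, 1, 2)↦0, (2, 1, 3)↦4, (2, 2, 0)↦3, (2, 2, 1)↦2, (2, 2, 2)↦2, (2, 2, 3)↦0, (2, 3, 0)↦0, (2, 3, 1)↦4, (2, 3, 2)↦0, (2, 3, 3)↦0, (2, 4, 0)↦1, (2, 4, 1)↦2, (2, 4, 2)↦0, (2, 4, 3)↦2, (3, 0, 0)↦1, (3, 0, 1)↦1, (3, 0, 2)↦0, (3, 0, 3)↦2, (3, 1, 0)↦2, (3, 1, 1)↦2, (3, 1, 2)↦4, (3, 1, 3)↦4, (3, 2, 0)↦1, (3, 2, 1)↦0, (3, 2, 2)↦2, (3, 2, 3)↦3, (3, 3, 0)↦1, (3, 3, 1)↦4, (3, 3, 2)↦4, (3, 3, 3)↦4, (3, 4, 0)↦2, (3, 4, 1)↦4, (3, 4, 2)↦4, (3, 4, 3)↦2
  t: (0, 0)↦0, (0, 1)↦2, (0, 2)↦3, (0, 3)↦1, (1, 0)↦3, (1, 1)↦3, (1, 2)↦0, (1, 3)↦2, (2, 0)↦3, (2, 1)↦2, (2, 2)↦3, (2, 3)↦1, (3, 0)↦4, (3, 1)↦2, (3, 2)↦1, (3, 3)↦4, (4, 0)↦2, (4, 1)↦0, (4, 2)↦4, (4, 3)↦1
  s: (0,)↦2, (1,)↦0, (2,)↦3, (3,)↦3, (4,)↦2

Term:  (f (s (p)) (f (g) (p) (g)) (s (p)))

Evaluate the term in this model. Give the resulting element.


  p = 0
  (s (p)) = s(0,) = 2
  g = 2
  p = 0
  g = 2
  (f (g) (p) (g)) = f(2, 0, 2) = 0
  p = 0
  (s (p)) = s(0,) = 2
  (f (s (p)) (f (g) (p) (g)) (s (p))) = f(2, 0, 2) = 0

value = 0


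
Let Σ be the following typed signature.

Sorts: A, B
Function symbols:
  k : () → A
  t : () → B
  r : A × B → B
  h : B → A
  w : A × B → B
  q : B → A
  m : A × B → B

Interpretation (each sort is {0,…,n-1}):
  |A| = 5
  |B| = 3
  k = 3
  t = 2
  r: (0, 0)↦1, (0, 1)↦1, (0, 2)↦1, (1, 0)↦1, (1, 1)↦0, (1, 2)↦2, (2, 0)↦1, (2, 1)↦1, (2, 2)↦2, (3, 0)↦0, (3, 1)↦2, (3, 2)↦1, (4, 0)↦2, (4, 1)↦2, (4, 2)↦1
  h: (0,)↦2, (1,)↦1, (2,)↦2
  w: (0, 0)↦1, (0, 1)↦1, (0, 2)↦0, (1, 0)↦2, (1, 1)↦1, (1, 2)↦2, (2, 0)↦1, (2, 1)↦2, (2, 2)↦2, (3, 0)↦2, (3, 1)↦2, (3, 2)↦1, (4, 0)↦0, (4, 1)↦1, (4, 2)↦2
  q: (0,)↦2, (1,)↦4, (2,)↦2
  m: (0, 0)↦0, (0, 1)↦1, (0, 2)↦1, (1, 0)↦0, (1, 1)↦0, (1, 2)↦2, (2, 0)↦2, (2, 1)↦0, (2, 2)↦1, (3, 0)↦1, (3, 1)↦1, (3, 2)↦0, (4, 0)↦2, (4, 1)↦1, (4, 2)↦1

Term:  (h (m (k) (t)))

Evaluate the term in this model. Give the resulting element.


value = 2

  k = 3
  t = 2
  (m (k) (t)) = m(3, 2) = 0
  (h (m (k) (t))) = h(0,) = 2


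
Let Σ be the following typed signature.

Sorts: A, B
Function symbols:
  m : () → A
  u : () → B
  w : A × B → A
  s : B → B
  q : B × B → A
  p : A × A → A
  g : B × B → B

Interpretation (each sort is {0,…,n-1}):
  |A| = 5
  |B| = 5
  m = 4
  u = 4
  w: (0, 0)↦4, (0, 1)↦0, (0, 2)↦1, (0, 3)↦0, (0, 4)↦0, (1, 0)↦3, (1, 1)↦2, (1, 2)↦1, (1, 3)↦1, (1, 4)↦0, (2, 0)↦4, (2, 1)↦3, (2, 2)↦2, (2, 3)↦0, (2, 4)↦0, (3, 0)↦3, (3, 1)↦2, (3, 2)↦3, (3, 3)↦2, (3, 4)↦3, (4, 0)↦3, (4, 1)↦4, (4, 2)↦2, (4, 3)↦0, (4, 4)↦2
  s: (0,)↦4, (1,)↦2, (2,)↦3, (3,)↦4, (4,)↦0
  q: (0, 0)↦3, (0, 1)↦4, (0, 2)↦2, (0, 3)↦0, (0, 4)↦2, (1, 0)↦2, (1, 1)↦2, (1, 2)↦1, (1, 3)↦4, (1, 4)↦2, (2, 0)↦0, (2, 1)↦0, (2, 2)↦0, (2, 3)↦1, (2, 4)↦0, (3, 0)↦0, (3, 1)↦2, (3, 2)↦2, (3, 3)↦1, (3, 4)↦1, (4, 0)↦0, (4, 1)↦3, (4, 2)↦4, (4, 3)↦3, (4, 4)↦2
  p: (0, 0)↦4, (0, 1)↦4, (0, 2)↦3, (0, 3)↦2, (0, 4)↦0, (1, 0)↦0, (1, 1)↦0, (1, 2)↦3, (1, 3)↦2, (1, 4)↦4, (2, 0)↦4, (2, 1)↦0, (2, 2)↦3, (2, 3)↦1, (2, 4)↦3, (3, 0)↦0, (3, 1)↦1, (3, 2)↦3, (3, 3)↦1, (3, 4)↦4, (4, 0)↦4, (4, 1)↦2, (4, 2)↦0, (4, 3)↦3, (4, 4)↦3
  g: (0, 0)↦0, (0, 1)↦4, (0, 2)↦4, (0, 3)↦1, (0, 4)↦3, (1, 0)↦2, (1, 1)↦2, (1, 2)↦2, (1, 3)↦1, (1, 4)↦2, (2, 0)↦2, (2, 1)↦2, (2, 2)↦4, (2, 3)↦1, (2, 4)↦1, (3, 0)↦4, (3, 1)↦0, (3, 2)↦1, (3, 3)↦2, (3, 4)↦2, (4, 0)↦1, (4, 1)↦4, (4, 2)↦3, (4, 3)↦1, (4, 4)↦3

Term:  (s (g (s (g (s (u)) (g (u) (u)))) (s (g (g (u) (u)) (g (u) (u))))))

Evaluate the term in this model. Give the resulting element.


value = 2

  u = 4
  (s (u)) = s(4,) = 0
  u = 4
  u = 4
  (g (u) (u)) = g(4, 4) = 3
  (g (s (u)) (g (u) (u))) = g(0, 3) = 1
  (s (g (s (u)) (g (u) (u)))) = s(1,) = 2
  u = 4
  u = 4
  (g (u) (u)) = g(4, 4) = 3
  u = 4
  u = 4
  (g (u) (u)) = g(4, 4) = 3
  (g (g (u) (u)) (g (u) (u))) = g(3, 3) = 2
  (s (g (g (u) (u)) (g (u) (u)))) = s(2,) = 3
  (g (s (g (s (u)) (g (u) (u)))) (s (g (g (u) (u)) (g (u) (u))))) = g(2, 3) = 1
  (s (g (s (g (s (u)) (g (u) (u)))) (s (g (g (u) (u)) (g (u) (u)))))) = s(1,) = 2


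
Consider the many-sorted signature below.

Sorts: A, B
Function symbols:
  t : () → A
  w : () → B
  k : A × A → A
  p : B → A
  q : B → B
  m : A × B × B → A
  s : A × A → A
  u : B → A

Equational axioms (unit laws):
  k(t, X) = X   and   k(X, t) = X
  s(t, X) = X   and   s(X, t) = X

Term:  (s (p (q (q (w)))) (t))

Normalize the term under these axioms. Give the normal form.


1. (s (p (q (q (w)))) (t))  →  (p (q (q (w))))

normal form = (p (q (q (w))))


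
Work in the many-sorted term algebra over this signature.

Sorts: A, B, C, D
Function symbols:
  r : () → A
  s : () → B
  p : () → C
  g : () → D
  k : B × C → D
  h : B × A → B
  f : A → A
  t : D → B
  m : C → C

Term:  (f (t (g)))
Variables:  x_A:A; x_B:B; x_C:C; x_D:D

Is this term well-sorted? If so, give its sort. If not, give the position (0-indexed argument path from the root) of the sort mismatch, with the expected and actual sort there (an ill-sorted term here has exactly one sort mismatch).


    (g) : D
  (t (g)) : B
(f (t (g))) : ✗ arg 0 at [0] has sort B, expected A

ill-sorted at position [0]: expected A, got B


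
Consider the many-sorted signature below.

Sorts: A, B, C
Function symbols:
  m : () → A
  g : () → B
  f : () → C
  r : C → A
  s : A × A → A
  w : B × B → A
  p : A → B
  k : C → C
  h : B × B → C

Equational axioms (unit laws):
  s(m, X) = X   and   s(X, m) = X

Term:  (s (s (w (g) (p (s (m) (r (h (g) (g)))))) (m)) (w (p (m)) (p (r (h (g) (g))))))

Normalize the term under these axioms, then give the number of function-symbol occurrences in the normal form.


1. (s (s (w (g) (p (s (m) (r (h (g) (g)))))) (m)) (w (p (m)) (p (r (h (g) (g))))))  →  (s (w (g) (p (s (m) (r (h (g) (g)))))) (w (p (m)) (p (r (h (g) (g))))))
2. (s (w (g) (p (s (m) (r (h (g) (g)))))) (w (p (m)) (p (r (h (g) (g))))))  →  (s (w (g) (p (r (h (g) (g))))) (w (p (m)) (p (r (h (g) (g))))))
normal form: (s (w (g) (p (r (h (g) (g))))) (w (p (m)) (p (r (h (g) (g))))))

size = 16


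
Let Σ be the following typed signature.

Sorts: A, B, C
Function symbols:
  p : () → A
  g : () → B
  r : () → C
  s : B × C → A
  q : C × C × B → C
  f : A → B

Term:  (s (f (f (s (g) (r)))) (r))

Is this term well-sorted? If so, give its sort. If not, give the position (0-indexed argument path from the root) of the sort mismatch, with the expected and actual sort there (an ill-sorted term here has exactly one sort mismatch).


        (g) : B
        (r) : C
      (s (g) (r)) : A
    (f (s (g) (r))) : B
  (f (f (s (g) (r)))) : ✗ arg 0 at [0, 0] has sort B, expected A
  (r) : C

ill-sorted at position [0, 0]: expected A, got B


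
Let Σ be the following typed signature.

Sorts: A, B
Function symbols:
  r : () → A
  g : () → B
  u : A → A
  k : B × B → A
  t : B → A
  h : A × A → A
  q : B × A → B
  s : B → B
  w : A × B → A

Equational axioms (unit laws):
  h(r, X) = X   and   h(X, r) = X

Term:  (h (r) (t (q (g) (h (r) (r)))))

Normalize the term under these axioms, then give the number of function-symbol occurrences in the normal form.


size = 4

1. (h (r) (t (q (g) (h (r) (r)))))  →  (t (q (g) (h (r) (r))))
2. (t (q (g) (h (r) (r))))  →  (t (q (g) (r)))
normal form: (t (q (g) (r)))


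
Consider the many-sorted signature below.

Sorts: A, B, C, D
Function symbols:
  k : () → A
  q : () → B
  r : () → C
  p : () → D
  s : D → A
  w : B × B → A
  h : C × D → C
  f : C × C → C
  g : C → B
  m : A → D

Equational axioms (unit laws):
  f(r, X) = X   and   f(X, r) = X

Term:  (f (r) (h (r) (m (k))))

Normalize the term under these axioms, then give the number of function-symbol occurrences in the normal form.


size = 4

1. (f (r) (h (r) (m (k))))  →  (h (r) (m (k)))
normal form: (h (r) (m (k)))


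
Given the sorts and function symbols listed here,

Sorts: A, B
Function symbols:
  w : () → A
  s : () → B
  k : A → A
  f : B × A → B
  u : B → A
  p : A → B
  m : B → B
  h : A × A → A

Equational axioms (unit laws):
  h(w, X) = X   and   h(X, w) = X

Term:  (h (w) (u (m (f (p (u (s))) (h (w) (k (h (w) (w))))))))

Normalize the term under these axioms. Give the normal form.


1. (h (w) (u (m (f (p (u (s))) (h (w) (k (h (w) (w))))))))  →  (u (m (f (p (u (s))) (h (w) (k (h (w) (w)))))))
2. (u (m (f (p (u (s))) (h (w) (k (h (w) (w)))))))  →  (u (m (f (p (u (s))) (k (h (w) (w))))))
3. (u (m (f (p (u (s))) (k (h (w) (w))))))  →  (u (m (f (p (u (s))) (k (w)))))

normal form = (u (m (f (p (u (s))) (k (w)))))


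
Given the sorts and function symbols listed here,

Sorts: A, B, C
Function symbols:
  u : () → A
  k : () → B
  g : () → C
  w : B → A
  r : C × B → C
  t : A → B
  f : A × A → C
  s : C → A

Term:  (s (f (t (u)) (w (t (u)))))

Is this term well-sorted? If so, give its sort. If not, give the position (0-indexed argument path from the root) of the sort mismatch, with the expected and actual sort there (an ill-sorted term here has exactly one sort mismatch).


      (u) : A
    (t (u)) : B
        (u) : A
      (t (u)) : B
    (w (t (u))) : A
  (f (t (u)) (w (t (u)))) : ✗ arg 0 at [0, 0] has sort B, expected A

ill-sorted at position [0, 0]: expected A, got B


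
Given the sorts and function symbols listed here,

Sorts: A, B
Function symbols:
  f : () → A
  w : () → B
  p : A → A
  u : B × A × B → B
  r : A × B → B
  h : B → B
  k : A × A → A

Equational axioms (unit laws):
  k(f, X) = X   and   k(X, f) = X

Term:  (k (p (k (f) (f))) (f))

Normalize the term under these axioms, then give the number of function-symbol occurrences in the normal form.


1. (k (p (k (f) (f))) (f))  →  (p (k (f) (f)))
2. (p (k (f) (f)))  →  (p (f))
normal form: (p (f))

size = 2


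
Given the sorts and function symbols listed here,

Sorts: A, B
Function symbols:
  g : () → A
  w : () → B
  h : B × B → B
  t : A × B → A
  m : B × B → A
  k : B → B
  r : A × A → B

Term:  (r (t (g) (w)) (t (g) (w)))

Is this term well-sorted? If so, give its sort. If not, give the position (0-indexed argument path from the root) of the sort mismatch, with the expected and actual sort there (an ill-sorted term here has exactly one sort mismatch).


    (g) : A
    (w) : B
  (t (g) (w)) : A
    (g) : A
    (w) : B
  (t (g) (w)) : A
(r (t (g) (w)) (t (g) (w))) : B

well-sorted; sort = B


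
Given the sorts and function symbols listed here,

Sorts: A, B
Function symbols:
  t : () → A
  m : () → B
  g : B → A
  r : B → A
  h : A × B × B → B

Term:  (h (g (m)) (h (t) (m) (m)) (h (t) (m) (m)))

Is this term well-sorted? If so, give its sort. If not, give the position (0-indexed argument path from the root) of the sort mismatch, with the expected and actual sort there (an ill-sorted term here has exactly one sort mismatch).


well-sorted; sort = B

    (m) : B
  (g (m)) : A
    (t) : A
    (m) : B
    (m) : B
  (h (t) (m) (m)) : B
    (t) : A
    (m) : B
    (m) : B
  (h (t) (m) (m)) : B
(h (g (m)) (h (t) (m) (m)) (h (t) (m) (m))) : B


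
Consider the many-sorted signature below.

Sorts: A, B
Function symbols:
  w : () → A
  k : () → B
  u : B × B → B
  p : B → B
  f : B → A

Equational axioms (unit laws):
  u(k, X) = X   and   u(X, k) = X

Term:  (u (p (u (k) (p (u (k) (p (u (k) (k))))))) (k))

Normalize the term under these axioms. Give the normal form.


1. (u (p (u (k) (p (u (k) (p (u (k) (k))))))) (k))  →  (p (u (k) (p (u (k) (p (u (k) (k)))))))
2. (p (u (k) (p (u (k) (p (u (k) (k)))))))  →  (p (p (u (k) (p (u (k) (k))))))
3. (p (p (u (k) (p (u (k) (k))))))  →  (p (p (p (u (k) (k)))))
4. (p (p (p (u (k) (k)))))  →  (p (p (p (k))))

normal form = (p (p (p (k))))


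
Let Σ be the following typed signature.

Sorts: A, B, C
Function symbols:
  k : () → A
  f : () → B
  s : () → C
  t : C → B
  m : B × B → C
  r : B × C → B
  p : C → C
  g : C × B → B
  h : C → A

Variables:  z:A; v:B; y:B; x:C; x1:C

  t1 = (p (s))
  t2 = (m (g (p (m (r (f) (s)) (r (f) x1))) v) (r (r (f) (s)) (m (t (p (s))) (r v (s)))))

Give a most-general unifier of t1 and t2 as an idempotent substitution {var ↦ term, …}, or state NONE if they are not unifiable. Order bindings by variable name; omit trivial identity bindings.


head clash or occurs-check failure — not unifiable

NONE (not unifiable)


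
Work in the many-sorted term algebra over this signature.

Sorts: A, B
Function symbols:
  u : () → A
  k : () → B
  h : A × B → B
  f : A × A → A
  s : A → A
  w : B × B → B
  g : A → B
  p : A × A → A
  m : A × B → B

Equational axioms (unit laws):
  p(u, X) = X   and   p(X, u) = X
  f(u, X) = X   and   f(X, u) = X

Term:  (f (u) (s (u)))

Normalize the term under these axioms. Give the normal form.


1. (f (u) (s (u)))  →  (s (u))

normal form = (s (u))


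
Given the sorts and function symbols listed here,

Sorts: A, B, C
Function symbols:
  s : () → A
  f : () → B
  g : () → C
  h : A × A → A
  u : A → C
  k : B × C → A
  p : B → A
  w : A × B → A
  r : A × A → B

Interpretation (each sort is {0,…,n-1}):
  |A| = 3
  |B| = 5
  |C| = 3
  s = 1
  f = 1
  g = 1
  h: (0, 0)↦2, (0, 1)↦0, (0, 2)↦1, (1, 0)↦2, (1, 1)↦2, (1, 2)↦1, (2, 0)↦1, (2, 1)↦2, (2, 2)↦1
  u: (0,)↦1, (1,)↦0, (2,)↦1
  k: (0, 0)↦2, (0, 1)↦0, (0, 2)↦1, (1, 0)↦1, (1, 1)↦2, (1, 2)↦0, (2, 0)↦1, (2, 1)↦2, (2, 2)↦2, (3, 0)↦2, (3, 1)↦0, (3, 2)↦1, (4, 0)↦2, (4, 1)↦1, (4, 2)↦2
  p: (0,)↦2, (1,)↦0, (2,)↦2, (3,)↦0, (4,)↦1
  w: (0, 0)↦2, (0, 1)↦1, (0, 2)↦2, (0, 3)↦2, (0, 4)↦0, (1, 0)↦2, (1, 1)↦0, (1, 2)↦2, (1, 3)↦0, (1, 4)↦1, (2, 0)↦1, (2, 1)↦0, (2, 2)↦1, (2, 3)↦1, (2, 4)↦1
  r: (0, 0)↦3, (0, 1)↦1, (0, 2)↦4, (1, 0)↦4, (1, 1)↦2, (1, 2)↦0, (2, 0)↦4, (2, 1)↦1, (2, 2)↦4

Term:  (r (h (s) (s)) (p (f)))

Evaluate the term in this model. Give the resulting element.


value = 4

  s = 1
  s = 1
  (h (s) (s)) = h(1, 1) = 2
  f = 1
  (p (f)) = p(1,) = 0
  (r (h (s) (s)) (p (f))) = r(2, 0) = 4


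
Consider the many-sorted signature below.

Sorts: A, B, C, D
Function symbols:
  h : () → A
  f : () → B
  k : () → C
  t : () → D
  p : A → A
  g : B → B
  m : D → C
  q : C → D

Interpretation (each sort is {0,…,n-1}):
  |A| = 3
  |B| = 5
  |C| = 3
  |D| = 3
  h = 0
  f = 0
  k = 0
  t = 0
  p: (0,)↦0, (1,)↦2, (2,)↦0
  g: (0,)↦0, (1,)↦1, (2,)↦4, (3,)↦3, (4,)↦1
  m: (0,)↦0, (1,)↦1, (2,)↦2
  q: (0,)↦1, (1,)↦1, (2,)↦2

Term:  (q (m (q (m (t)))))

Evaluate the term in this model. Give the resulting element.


  t = 0
  (m (t)) = m(0,) = 0
  (q (m (t))) = q(0,) = 1
  (m (q (m (t)))) = m(1,) = 1
  (q (m (q (m (t))))) = q(1,) = 1

value = 1


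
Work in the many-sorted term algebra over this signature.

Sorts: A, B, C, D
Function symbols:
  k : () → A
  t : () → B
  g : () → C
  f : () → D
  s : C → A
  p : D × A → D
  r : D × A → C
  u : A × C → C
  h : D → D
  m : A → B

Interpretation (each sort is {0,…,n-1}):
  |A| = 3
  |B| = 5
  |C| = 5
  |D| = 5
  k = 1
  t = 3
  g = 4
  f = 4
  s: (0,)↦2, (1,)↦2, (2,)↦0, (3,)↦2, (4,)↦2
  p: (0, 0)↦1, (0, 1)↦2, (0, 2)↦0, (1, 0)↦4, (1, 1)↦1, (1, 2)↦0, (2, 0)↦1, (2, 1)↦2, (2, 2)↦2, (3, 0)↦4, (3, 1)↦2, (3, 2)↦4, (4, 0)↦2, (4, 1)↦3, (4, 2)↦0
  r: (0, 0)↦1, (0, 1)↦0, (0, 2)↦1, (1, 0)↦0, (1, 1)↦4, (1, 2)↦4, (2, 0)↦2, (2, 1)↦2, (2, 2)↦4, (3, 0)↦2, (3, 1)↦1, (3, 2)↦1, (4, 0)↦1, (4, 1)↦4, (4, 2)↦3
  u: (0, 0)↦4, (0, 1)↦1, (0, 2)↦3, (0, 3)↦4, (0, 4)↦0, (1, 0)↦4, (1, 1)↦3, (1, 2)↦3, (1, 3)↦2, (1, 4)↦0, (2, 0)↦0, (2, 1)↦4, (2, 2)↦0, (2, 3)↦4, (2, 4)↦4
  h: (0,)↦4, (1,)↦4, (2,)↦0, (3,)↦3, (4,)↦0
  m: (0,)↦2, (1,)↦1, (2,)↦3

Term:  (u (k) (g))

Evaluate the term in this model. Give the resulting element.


value = 0

  k = 1
  g = 4
  (u (k) (g)) = u(1, 4) = 0


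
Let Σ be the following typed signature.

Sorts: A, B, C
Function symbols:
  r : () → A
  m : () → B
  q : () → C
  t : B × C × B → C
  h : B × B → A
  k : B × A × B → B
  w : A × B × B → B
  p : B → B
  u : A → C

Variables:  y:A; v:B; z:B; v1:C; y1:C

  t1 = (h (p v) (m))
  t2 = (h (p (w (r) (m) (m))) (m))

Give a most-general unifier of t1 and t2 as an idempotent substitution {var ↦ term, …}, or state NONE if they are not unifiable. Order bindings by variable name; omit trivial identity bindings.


{v ↦ (w (r) (m) (m))}


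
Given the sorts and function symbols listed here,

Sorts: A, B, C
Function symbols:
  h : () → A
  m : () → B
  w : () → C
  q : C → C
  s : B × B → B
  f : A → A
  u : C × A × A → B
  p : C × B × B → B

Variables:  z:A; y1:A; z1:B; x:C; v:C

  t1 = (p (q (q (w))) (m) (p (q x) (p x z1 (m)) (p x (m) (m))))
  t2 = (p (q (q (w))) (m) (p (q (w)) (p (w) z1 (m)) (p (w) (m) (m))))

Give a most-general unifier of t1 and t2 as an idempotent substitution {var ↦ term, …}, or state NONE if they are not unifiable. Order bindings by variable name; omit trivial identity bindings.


{x ↦ (w)}


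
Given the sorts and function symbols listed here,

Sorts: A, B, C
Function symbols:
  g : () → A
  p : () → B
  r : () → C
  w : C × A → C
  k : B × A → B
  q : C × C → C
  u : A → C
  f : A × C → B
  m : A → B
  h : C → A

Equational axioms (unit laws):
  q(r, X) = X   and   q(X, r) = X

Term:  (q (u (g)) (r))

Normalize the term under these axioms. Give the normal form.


normal form = (u (g))

1. (q (u (g)) (r))  →  (u (g))


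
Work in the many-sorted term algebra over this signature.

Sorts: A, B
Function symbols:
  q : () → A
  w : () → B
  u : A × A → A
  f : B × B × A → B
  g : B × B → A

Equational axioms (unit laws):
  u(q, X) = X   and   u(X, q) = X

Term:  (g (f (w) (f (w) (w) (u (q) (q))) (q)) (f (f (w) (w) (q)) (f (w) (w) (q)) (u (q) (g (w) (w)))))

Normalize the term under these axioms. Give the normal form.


normal form = (g (f (w) (f (w) (w) (q)) (q)) (f (f (w) (w) (q)) (f (w) (w) (q)) (g (w) (w))))

1. (g (f (w) (f (w) (w) (u (q) (q))) (q)) (f (f (w) (w) (q)) (f (w) (w) (q)) (u (q) (g (w) (w)))))  →  (g (f (w) (f (w) (w) (q)) (q)) (f (f (w) (w) (q)) (f (w) (w) (q)) (u (q) (g (w) (w)))))
2. (g (f (w) (f (w) (w) (q)) (q)) (f (f (w) (w) (q)) (f (w) (w) (q)) (u (q) (g (w) (w)))))  →  (g (f (w) (f (w) (w) (q)) (q)) (f (f (w) (w) (q)) (f (w) (w) (q)) (g (w) (w))))


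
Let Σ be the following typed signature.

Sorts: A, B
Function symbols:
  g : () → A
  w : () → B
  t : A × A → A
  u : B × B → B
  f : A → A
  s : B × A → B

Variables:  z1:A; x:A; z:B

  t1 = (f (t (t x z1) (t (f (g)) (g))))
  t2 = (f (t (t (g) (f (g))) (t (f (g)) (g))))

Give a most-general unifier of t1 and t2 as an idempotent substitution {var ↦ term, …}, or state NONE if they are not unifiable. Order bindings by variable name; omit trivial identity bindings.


{x ↦ (g), z1 ↦ (f (g))}


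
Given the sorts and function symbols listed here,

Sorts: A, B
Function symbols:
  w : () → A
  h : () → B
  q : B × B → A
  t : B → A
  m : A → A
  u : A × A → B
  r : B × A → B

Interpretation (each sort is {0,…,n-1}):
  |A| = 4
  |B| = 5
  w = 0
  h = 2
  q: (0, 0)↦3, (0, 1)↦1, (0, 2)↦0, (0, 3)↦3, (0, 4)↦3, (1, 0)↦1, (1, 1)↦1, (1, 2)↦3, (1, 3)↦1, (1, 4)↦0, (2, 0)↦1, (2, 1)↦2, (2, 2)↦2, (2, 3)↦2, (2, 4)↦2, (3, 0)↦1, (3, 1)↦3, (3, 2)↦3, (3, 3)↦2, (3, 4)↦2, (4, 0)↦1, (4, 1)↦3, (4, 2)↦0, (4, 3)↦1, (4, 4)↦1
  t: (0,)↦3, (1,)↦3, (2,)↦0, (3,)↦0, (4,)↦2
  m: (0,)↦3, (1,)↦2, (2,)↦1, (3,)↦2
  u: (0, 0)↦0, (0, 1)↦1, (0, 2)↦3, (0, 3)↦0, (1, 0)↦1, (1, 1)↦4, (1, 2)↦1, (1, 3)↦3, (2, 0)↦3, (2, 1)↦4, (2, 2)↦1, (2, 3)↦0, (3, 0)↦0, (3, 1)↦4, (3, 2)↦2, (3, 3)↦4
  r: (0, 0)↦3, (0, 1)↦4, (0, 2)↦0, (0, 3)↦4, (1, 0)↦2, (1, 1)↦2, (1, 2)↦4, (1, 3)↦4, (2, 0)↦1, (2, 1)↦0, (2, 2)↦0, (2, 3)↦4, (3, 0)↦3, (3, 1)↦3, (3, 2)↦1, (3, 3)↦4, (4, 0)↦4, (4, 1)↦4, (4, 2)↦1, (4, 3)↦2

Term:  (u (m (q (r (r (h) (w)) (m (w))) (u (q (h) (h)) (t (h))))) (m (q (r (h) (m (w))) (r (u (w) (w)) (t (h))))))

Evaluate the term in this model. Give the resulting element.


  h = 2
  w = 0
  (r (h) (w)) = r(2, 0) = 1
  w = 0
  (m (w)) = m(0,) = 3
  (r (r (h) (w)) (m (w))) = r(1, 3) = 4
  h = 2
  h = 2
  (q (h) (h)) = q(2, 2) = 2
  h = 2
  (t (h)) = t(2,) = 0
  (u (q (h) (h)) (t (h))) = u(2, 0) = 3
  (q (r (r (h) (w)) (m (w))) (u (q (h) (h)) (t (h)))) = q(4, 3) = 1
  (m (q (r (r (h) (w)) (m (w))) (u (q (h) (h)) (t (h))))) = m(1,) = 2
  h = 2
  w = 0
  (m (w)) = m(0,) = 3
  (r (h) (m (w))) = r(2, 3) = 4
  w = 0
  w = 0
  (u (w) (w)) = u(0, 0) = 0
  h = 2
  (t (h)) = t(2,) = 0
  (r (u (w) (w)) (t (h))) = r(0, 0) = 3
  (q (r (h) (m (w))) (r (u (w) (w)) (t (h)))) = q(4, 3) = 1
  (m (q (r (h) (m (w))) (r (u (w) (w)) (t (h))))) = m(1,) = 2
  (u (m (q (r (r (h) (w)) (m (w))) (u (q (h) (h)) (t (h))))) (m (q (r (h) (m (w))) (r (u (w) (w)) (t (h)))))) = u(2, 2) = 1

value = 1


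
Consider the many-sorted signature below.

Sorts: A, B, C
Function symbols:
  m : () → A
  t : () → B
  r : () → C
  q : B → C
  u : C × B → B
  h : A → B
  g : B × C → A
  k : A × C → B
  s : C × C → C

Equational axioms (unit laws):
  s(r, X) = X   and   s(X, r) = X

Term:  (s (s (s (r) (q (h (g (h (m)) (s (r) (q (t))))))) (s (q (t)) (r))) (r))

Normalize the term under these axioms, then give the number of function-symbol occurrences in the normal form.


size = 10

1. (s (s (s (r) (q (h (g (h (m)) (s (r) (q (t))))))) (s (q (t)) (r))) (r))  →  (s (s (r) (q (h (g (h (m)) (s (r) (q (t))))))) (s (q (t)) (r)))
2. (s (s (r) (q (h (g (h (m)) (s (r) (q (t))))))) (s (q (t)) (r)))  →  (s (q (h (g (h (m)) (s (r) (q (t)))))) (s (q (t)) (r)))
3. (s (q (h (g (h (m)) (s (r) (q (t)))))) (s (q (t)) (r)))  →  (s (q (h (g (h (m)) (q (t))))) (s (q (t)) (r)))
4. (s (q (h (g (h (m)) (q (t))))) (s (q (t)) (r)))  →  (s (q (h (g (h (m)) (q (t))))) (q (t)))
normal form: (s (q (h (g (h (m)) (q (t))))) (q (t)))


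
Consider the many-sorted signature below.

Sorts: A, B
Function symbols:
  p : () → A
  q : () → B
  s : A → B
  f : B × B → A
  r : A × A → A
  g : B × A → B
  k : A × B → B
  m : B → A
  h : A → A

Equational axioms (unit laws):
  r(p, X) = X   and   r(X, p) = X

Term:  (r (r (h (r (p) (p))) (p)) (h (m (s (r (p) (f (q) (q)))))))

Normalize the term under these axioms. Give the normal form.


normal form = (r (h (p)) (h (m (s (f (q) (q))))))

1. (r (r (h (r (p) (p))) (p)) (h (m (s (r (p) (f (q) (q)))))))  →  (r (h (r (p) (p))) (h (m (s (r (p) (f (q) (q)))))))
2. (r (h (r (p) (p))) (h (m (s (r (p) (f (q) (q)))))))  →  (r (h (p)) (h (m (s (r (p) (f (q) (q)))))))
3. (r (h (p)) (h (m (s (r (p) (f (q) (q)))))))  →  (r (h (p)) (h (m (s (f (q) (q))))))


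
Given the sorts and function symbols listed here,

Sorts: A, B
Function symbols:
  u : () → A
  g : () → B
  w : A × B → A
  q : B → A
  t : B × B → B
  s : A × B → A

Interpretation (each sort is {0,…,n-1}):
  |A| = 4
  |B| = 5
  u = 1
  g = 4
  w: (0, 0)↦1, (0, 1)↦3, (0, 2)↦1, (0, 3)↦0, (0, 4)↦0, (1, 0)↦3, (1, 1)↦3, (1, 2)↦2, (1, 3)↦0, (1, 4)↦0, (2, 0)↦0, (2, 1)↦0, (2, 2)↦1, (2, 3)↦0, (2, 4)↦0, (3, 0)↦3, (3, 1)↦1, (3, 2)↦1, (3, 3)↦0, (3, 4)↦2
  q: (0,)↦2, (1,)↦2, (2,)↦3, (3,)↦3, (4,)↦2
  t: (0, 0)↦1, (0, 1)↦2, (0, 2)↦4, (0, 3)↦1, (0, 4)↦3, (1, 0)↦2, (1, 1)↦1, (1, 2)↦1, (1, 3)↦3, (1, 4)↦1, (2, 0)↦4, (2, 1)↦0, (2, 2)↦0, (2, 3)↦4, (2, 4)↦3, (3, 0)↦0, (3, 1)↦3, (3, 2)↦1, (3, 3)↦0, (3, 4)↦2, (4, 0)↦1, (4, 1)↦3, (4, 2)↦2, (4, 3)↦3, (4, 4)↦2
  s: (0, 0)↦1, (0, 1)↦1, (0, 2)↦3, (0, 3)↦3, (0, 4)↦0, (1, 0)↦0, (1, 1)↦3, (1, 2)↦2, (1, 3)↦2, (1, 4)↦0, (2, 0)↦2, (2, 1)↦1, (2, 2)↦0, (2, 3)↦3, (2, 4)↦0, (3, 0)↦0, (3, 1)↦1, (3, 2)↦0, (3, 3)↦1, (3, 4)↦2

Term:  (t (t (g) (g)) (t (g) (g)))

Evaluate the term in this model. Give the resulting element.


value = 0

  g = 4
  g = 4
  (t (g) (g)) = t(4, 4) = 2
  g = 4
  g = 4
  (t (g) (g)) = t(4, 4) = 2
  (t (t (g) (g)) (t (g) (g))) = t(2, 2) = 0


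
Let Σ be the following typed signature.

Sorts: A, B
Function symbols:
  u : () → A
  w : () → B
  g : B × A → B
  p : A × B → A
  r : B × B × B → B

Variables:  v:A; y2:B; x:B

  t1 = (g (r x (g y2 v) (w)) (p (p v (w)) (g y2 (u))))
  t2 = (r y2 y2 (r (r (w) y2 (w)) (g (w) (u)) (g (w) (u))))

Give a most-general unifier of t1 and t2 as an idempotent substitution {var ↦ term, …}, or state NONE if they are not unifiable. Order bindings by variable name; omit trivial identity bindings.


NONE (not unifiable)

head clash or occurs-check failure — not unifiable


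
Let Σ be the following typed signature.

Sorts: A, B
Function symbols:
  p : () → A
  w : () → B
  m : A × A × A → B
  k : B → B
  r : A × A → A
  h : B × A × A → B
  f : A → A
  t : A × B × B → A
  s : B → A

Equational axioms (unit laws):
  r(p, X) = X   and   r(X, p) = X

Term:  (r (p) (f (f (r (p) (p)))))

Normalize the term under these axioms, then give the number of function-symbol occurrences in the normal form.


size = 3

1. (r (p) (f (f (r (p) (p)))))  →  (f (f (r (p) (p))))
2. (f (f (r (p) (p))))  →  (f (f (p)))
normal form: (f (f (p)))


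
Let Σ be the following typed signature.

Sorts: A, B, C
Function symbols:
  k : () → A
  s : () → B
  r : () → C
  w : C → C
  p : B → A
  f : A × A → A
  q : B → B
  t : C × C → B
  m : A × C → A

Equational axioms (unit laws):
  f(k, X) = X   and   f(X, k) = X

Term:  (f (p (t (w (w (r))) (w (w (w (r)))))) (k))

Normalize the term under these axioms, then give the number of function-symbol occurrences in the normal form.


1. (f (p (t (w (w (r))) (w (w (w (r)))))) (k))  →  (p (t (w (w (r))) (w (w (w (r))))))
normal form: (p (t (w (w (r))) (w (w (w (r))))))

size = 9


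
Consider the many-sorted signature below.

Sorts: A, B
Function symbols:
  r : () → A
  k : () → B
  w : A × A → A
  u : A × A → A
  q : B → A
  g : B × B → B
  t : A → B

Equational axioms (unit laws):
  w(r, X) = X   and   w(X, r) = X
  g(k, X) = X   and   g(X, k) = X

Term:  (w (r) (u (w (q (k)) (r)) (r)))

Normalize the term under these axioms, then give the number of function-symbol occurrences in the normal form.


size = 4

1. (w (r) (u (w (q (k)) (r)) (r)))  →  (u (w (q (k)) (r)) (r))
2. (u (w (q (k)) (r)) (r))  →  (u (q (k)) (r))
normal form: (u (q (k)) (r))


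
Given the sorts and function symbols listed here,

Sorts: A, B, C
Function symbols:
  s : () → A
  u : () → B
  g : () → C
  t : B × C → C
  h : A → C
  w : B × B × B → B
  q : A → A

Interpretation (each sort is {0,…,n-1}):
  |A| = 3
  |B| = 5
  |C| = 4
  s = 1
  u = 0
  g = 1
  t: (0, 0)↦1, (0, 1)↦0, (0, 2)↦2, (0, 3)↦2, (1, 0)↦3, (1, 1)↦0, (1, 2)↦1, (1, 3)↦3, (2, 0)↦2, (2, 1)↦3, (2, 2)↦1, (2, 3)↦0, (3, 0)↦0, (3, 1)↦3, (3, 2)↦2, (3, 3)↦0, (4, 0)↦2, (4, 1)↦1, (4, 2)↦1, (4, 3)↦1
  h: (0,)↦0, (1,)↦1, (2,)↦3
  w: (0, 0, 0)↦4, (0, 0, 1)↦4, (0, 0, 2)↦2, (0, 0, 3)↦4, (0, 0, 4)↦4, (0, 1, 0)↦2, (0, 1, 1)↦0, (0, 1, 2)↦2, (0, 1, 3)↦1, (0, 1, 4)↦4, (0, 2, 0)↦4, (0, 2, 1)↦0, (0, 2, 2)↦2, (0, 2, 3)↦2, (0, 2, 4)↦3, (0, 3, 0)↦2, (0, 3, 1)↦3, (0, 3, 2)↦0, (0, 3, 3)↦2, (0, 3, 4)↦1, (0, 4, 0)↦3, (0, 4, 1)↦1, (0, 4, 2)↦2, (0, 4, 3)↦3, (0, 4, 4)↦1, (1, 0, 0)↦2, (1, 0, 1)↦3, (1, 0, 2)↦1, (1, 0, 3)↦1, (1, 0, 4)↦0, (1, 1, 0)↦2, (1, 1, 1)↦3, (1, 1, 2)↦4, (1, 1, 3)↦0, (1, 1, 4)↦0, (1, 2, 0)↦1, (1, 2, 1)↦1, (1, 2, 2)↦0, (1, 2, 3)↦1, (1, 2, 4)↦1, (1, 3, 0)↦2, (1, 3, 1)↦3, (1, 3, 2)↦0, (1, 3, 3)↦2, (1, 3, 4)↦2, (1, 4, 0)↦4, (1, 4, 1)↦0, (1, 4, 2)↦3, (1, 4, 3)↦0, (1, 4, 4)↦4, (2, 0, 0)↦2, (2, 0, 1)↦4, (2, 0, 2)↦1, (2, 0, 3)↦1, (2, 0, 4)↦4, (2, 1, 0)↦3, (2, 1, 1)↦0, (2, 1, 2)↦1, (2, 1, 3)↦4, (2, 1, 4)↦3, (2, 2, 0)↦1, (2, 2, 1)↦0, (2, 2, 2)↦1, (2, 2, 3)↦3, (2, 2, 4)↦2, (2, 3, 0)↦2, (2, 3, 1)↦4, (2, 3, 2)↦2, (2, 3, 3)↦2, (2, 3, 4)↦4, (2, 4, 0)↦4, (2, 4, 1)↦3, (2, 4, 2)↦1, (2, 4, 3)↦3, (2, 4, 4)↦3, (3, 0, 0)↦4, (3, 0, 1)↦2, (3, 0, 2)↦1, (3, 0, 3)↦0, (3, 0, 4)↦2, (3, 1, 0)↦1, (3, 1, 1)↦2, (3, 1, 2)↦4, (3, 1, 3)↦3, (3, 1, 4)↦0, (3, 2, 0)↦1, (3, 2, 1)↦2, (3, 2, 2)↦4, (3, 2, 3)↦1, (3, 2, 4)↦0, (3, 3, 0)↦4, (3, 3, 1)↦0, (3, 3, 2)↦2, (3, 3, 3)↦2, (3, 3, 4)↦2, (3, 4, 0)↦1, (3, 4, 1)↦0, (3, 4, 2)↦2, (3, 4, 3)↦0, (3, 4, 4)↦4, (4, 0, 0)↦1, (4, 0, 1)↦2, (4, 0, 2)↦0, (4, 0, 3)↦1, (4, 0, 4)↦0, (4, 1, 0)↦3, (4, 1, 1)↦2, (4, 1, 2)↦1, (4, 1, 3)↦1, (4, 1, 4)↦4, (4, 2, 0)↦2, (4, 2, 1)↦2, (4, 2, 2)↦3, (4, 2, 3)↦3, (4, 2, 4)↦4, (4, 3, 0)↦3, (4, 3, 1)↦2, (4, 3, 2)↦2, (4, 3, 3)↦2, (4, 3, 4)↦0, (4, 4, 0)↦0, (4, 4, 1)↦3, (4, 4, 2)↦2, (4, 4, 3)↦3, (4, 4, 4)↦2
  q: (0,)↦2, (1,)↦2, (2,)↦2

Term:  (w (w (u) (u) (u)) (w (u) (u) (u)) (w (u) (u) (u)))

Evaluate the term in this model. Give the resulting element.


  u = 0
  u = 0
  u = 0
  (w (u) (u) (u)) = w(0, 0, 0) = 4
  u = 0
  u = 0
  u = 0
  (w (u) (u) (u)) = w(0, 0, 0) = 4
  u = 0
  u = 0
  u = 0
  (w (u) (u) (u)) = w(0, 0, 0) = 4
  (w (w (u) (u) (u)) (w (u) (u) (u)) (w (u) (u) (u))) = w(4, 4, 4) = 2

value = 2


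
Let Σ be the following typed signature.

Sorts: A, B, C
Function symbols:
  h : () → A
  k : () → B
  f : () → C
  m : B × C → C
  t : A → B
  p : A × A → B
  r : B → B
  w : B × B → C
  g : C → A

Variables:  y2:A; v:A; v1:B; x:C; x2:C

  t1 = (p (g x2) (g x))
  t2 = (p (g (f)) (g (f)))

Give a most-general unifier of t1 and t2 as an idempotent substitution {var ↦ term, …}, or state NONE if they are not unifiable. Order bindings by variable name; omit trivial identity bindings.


{x ↦ (f), x2 ↦ (f)}


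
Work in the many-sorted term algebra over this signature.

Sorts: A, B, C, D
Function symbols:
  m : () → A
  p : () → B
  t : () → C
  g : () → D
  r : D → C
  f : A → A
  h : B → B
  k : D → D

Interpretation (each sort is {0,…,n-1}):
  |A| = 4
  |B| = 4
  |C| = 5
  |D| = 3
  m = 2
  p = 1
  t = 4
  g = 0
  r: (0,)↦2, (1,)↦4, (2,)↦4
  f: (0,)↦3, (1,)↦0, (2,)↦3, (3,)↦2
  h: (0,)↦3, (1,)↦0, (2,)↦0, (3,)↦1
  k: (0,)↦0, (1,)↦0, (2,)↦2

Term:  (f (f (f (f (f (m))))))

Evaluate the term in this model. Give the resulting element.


value = 3

  m = 2
  (f (m)) = f(2,) = 3
  (f (f (m))) = f(3,) = 2
  (f (f (f (m)))) = f(2,) = 3
  (f (f (f (f (m))))) = f(3,) = 2
  (f (f (f (f (f (m)))))) = f(2,) = 3


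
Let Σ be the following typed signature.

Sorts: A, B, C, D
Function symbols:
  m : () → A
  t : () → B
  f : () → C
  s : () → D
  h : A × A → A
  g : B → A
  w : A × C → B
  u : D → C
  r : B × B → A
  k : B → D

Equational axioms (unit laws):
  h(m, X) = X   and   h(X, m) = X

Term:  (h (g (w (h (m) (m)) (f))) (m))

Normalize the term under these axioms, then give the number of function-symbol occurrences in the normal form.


size = 4

1. (h (g (w (h (m) (m)) (f))) (m))  →  (g (w (h (m) (m)) (f)))
2. (g (w (h (m) (m)) (f)))  →  (g (w (m) (f)))
normal form: (g (w (m) (f)))


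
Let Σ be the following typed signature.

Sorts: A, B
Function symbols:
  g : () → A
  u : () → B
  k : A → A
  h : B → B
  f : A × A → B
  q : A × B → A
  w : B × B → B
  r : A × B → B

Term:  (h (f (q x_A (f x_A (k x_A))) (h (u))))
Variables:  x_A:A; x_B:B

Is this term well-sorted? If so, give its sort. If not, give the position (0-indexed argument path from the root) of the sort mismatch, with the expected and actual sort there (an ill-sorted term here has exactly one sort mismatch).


      x_A : A
        x_A : A
          x_A : A
        (k x_A) : A
      (f x_A (k x_A)) : B
    (q x_A (f x_A (k x_A))) : A
      (u) : B
    (h (u)) : B
  (f (q x_A (f x_A (k x_A))) (h (u))) : ✗ arg 1 at [0, 1] has sort B, expected A

ill-sorted at position [0, 1]: expected A, got B


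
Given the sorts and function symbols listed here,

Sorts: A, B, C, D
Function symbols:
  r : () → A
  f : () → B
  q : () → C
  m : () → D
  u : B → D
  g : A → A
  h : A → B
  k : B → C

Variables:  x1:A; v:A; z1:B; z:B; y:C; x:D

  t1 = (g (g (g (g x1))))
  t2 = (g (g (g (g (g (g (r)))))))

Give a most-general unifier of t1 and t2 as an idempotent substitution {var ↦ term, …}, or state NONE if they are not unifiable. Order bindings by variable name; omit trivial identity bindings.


{x1 ↦ (g (g (r)))}


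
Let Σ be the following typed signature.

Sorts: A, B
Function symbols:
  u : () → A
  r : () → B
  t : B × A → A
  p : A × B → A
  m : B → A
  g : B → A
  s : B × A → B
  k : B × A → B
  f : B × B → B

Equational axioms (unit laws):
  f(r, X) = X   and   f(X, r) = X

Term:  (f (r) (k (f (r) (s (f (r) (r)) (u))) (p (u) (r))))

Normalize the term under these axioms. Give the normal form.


1. (f (r) (k (f (r) (s (f (r) (r)) (u))) (p (u) (r))))  →  (k (f (r) (s (f (r) (r)) (u))) (p (u) (r)))
2. (k (f (r) (s (f (r) (r)) (u))) (p (u) (r)))  →  (k (s (f (r) (r)) (u)) (p (u) (r)))
3. (k (s (f (r) (r)) (u)) (p (u) (r)))  →  (k (s (r) (u)) (p (u) (r)))

normal form = (k (s (r) (u)) (p (u) (r)))


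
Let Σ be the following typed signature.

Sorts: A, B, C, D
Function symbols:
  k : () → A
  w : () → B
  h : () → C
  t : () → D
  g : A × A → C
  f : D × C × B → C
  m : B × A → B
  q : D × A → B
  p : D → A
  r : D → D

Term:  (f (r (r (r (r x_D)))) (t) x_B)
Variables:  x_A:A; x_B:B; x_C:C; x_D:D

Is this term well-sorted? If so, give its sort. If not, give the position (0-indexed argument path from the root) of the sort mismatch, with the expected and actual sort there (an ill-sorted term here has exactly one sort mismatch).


          x_D : D
        (r x_D) : D
      (r (r x_D)) : D
    (r (r (r x_D))) : D
  (r (r (r (r x_D)))) : D
  (t) : D
  x_B : B
(f (r (r (r (r x_D)))) (t) x_B) : ✗ arg 1 at [1] has sort D, expected C

ill-sorted at position [1]: expected C, got D


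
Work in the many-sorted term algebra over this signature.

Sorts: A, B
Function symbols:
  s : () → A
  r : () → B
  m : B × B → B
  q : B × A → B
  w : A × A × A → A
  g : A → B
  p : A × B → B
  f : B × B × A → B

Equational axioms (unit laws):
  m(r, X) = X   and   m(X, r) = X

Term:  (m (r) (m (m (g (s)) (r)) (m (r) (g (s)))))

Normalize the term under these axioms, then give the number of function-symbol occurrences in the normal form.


size = 5

1. (m (r) (m (m (g (s)) (r)) (m (r) (g (s)))))  →  (m (m (g (s)) (r)) (m (r) (g (s))))
2. (m (m (g (s)) (r)) (m (r) (g (s))))  →  (m (g (s)) (m (r) (g (s))))
3. (m (g (s)) (m (r) (g (s))))  →  (m (g (s)) (g (s)))
normal form: (m (g (s)) (g (s)))


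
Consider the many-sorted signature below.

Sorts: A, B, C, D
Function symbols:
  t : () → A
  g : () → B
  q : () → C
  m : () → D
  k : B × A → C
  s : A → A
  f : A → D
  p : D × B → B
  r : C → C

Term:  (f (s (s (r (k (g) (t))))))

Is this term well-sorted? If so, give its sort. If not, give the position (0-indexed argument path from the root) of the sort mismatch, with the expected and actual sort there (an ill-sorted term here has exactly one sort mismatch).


ill-sorted at position [0, 0, 0]: expected A, got C

          (g) : B
          (t) : A
        (k (g) (t)) : C
      (r (k (g) (t))) : C
    (s (r (k (g) (t)))) : ✗ arg 0 at [0, 0, 0] has sort C, expected A


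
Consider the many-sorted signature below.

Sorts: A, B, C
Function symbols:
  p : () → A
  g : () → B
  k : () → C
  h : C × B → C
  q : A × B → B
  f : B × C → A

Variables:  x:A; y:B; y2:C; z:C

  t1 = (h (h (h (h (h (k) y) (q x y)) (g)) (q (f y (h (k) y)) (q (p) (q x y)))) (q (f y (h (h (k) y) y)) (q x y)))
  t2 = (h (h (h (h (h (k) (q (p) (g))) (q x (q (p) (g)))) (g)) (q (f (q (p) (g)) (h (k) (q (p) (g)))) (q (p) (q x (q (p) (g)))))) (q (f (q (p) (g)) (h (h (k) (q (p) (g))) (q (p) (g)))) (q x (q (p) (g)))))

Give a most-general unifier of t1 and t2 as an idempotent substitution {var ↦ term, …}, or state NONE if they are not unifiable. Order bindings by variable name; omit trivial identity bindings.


{y ↦ (q (p) (g))}


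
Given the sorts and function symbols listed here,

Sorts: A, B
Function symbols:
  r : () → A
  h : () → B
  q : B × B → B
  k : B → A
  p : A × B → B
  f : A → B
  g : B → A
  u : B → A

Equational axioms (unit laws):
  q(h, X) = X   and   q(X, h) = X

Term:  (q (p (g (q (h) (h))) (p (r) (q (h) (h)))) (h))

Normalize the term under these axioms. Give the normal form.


normal form = (p (g (h)) (p (r) (h)))

1. (q (p (g (q (h) (h))) (p (r) (q (h) (h)))) (h))  →  (p (g (q (h) (h))) (p (r) (q (h) (h))))
2. (p (g (q (h) (h))) (p (r) (q (h) (h))))  →  (p (g (h)) (p (r) (q (h) (h))))
3. (p (g (h)) (p (r) (q (h) (h))))  →  (p (g (h)) (p (r) (h)))


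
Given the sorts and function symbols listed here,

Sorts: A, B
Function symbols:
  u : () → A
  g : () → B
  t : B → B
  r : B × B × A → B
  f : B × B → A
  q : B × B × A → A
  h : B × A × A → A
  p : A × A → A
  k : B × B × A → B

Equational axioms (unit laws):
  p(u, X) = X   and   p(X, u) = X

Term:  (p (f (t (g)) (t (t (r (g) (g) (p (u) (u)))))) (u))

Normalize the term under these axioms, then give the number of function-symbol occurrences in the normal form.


1. (p (f (t (g)) (t (t (r (g) (g) (p (u) (u)))))) (u))  →  (f (t (g)) (t (t (r (g) (g) (p (u) (u))))))
2. (f (t (g)) (t (t (r (g) (g) (p (u) (u))))))  →  (f (t (g)) (t (t (r (g) (g) (u)))))
normal form: (f (t (g)) (t (t (r (g) (g) (u)))))

size = 9


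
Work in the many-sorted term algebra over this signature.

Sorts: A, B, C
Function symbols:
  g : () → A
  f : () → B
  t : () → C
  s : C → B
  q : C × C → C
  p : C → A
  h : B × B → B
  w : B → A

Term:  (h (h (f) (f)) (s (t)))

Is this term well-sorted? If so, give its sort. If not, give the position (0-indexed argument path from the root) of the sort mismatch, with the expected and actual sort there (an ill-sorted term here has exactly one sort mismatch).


    (f) : B
    (f) : B
  (h (f) (f)) : B
    (t) : C
  (s (t)) : B
(h (h (f) (f)) (s (t))) : B

well-sorted; sort = B


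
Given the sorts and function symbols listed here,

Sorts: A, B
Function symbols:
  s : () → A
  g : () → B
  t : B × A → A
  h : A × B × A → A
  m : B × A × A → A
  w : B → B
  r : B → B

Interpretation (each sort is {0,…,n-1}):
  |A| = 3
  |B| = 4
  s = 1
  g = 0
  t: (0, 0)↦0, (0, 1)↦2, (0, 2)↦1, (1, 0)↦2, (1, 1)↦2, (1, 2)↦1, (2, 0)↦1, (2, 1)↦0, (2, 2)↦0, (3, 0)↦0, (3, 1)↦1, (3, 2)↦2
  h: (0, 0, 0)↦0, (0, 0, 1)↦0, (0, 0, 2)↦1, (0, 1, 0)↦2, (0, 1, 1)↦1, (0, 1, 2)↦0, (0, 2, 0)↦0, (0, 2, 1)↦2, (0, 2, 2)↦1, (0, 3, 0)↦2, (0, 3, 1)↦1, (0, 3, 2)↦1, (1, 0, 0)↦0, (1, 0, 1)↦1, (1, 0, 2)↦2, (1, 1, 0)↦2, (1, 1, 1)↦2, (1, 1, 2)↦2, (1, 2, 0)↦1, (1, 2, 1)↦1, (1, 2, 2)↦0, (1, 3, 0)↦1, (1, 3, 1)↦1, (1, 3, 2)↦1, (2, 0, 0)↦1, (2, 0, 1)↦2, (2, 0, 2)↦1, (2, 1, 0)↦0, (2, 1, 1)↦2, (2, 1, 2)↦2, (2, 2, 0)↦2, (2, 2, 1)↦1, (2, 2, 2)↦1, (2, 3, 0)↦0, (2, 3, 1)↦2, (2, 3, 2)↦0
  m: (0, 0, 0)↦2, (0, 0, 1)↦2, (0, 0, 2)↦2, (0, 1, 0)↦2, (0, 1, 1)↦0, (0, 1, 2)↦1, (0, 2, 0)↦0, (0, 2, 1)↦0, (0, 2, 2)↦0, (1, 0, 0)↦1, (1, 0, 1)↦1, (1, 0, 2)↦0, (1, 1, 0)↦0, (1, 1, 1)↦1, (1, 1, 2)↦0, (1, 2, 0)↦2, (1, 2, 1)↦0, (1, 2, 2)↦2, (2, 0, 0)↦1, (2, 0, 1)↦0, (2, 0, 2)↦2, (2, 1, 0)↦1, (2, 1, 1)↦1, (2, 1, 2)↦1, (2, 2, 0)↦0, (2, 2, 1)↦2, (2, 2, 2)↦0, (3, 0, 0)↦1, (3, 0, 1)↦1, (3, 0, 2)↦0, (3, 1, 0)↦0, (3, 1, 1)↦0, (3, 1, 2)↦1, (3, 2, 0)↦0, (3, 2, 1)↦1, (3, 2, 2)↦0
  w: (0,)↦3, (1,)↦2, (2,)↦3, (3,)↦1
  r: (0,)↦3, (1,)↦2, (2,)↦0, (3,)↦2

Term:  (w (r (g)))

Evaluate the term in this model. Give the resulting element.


  g = 0
  (r (g)) = r(0,) = 3
  (w (r (g))) = w(3,) = 1

value = 1
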